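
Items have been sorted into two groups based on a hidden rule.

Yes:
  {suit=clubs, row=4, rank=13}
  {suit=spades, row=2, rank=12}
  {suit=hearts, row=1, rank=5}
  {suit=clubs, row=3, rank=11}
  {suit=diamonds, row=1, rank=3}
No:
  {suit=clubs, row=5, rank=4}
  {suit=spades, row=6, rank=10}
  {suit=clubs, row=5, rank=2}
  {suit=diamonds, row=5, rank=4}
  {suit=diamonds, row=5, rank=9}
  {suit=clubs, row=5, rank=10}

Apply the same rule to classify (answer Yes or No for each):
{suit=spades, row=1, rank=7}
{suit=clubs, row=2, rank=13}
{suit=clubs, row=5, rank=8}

Yes, Yes, No

'Yes' ⟺ row ≤ 4.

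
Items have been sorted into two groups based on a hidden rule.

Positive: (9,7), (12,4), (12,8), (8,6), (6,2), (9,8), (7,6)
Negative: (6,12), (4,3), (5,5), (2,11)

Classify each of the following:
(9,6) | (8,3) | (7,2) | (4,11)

Rule: first > second AND sum ≥ 8. This holds for each 'Positive' example and fails for each 'Negative' one.
(9,6) → 9 > 6, 9+6 = 15 → Positive.
(8,3) → 8 > 3, 8+3 = 11 → Positive.
(7,2) → 7 > 2, 7+2 = 9 → Positive.
(4,11) → 4 < 11, 4+11 = 15 → Negative.

Positive, Positive, Positive, Negative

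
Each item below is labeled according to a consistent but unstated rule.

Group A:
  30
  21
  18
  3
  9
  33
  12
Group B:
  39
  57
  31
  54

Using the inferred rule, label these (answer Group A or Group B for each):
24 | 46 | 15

Group A, Group B, Group A

'Group A' ⟺ multiple of 3 AND at most 33.
24 → 24 = 3·8, 24 ≤ 33 → Group A. 46 → 46 = 3·15 + 1, 46 > 33 → Group B. 15 → 15 = 3·5, 15 ≤ 33 → Group A.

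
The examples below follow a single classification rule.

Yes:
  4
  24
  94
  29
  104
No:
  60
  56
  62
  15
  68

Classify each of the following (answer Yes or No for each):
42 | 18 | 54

No, No, Yes

'Yes' ⟺ ≡ 4 (mod 5).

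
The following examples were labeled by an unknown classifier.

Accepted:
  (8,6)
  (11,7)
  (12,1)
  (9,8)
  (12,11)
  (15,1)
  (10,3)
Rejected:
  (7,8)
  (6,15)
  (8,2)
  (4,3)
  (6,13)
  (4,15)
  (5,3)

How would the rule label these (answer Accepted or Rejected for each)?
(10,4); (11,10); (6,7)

Accepted, Accepted, Rejected

The rule appears to be: first > second AND sum ≥ 13.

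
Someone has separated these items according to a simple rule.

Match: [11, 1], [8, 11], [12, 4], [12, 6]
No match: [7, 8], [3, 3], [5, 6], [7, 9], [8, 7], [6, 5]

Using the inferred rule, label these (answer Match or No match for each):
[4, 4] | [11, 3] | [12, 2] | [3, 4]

No match, Match, Match, No match

The distinguishing property — max ≥ 11 — holds for all the 'Match' cases and none of the 'No match' cases.
No match: [4, 4], since max 4.
Match: [11, 3], since max 11.
Match: [12, 2], since max 12.
No match: [3, 4], since max 4.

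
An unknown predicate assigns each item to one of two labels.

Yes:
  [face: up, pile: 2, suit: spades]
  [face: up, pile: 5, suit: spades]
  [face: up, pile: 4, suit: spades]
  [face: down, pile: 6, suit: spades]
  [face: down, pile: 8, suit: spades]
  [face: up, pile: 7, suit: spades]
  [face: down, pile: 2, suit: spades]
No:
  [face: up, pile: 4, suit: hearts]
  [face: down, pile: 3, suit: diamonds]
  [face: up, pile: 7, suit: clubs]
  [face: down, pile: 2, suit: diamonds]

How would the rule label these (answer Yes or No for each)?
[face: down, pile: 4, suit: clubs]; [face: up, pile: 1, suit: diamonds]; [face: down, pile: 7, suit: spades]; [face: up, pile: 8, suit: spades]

No, No, Yes, Yes

The distinguishing property — suit is spades — holds for all the 'Yes' cases and none of the 'No' cases.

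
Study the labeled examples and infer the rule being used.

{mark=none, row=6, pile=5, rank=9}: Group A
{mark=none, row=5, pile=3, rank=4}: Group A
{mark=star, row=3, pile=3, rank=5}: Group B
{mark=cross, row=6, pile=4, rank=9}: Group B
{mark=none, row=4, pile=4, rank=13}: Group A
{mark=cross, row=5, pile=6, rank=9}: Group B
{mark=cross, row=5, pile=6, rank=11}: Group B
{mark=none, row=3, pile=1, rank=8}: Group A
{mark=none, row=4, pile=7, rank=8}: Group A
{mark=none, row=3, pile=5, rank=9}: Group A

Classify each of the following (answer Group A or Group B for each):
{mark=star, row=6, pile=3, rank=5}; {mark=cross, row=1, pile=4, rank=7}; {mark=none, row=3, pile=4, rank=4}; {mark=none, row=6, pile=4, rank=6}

A rule that fits every label: mark is none — true of each 'Group A' example, false of each 'Group B' one.
Group B: {mark=star, row=6, pile=3, rank=5}, since mark is star.
Group B: {mark=cross, row=1, pile=4, rank=7}, since mark is cross.
Group A: {mark=none, row=3, pile=4, rank=4}, since mark is none.
Group A: {mark=none, row=6, pile=4, rank=6}, since mark is none.

Group B, Group B, Group A, Group A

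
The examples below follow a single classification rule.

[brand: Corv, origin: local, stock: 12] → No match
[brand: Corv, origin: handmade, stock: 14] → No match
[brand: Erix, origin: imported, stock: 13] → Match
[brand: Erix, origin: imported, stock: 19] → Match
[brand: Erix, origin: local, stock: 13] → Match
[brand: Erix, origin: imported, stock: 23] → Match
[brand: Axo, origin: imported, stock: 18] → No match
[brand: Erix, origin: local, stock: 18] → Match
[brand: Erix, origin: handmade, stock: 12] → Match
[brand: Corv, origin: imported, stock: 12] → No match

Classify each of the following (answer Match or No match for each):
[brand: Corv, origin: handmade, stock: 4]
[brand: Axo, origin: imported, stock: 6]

The pattern is that an item is 'Match' exactly when: brand is Erix.

No match, No match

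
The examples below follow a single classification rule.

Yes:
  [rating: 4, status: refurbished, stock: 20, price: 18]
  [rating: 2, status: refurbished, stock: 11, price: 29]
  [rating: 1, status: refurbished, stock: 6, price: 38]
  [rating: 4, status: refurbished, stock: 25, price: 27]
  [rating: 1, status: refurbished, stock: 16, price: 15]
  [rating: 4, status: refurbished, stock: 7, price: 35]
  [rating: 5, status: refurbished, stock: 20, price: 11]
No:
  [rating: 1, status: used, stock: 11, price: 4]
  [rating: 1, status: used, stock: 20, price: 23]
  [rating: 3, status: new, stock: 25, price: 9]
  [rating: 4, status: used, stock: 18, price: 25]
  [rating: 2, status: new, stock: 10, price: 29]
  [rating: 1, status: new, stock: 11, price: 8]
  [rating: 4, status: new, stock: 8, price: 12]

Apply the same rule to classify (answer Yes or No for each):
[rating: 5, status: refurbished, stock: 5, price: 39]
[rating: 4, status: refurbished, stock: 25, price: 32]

Yes, Yes

A rule that fits every label: status is refurbished — true of each 'Yes' example, false of each 'No' one.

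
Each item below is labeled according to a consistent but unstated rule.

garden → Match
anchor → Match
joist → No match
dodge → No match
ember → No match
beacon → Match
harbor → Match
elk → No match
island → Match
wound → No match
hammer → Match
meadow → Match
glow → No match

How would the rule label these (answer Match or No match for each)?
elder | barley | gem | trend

The classifier is using: contains 'a'.
elder: no 'a', fails the rule → No match. barley: has 'a', passes → Match. gem: no 'a', fails the rule → No match. trend: no 'a', fails the rule → No match.

No match, Match, No match, No match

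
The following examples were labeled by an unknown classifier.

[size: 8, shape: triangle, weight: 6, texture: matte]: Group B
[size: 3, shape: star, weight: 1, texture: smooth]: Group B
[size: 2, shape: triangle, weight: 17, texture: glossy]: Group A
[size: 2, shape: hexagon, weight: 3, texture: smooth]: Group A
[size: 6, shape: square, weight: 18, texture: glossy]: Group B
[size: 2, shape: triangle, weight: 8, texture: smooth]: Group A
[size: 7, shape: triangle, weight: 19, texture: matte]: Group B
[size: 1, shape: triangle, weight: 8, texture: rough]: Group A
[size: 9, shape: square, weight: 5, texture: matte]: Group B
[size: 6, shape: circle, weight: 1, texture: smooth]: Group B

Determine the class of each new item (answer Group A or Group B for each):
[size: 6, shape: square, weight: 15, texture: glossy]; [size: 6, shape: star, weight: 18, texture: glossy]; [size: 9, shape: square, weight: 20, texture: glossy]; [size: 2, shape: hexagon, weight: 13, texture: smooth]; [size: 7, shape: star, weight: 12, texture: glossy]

All 'Group A' examples share one property — size ≤ 2 — and every 'Group B' example lacks it.
[size: 6, shape: square, weight: 15, texture: glossy]: Group B (size = 6). [size: 6, shape: star, weight: 18, texture: glossy]: Group B (size = 6). [size: 9, shape: square, weight: 20, texture: glossy]: Group B (size = 9). [size: 2, shape: hexagon, weight: 13, texture: smooth]: Group A (size = 2). [size: 7, shape: star, weight: 12, texture: glossy]: Group B (size = 7).

Group B, Group B, Group B, Group A, Group B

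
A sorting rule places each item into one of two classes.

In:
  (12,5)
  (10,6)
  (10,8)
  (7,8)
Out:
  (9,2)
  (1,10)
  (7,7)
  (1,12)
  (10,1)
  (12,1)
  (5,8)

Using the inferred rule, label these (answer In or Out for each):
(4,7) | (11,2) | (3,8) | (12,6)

Out, Out, Out, In

The distinguishing property — sum ≥ 15 — holds for all the 'In' cases and none of the 'Out' cases.
(4,7) → 4+7 = 11 → Out.
(11,2) → 11+2 = 13 → Out.
(3,8) → 3+8 = 11 → Out.
(12,6) → 12+6 = 18 → In.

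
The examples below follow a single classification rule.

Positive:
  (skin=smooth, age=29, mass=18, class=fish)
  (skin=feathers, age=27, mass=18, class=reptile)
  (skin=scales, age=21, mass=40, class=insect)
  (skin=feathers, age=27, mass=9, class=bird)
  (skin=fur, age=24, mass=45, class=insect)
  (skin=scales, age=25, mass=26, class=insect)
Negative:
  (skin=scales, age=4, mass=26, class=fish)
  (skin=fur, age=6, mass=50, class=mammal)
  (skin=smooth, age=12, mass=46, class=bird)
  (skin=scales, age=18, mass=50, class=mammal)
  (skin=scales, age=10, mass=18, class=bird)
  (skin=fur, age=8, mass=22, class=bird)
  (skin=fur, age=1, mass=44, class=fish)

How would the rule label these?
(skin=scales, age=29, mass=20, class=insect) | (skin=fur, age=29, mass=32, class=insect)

The pattern is that an item is 'Positive' exactly when: age ≥ 21.
(skin=scales, age=29, mass=20, class=insect) → age = 29 → Positive.
(skin=fur, age=29, mass=32, class=insect) → age = 29 → Positive.

Positive, Positive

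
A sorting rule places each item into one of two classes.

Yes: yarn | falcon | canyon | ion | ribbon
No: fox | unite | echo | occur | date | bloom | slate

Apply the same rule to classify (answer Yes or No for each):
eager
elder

No, No

The distinguishing property — ends with 'n' — holds for all the 'Yes' cases and none of the 'No' cases.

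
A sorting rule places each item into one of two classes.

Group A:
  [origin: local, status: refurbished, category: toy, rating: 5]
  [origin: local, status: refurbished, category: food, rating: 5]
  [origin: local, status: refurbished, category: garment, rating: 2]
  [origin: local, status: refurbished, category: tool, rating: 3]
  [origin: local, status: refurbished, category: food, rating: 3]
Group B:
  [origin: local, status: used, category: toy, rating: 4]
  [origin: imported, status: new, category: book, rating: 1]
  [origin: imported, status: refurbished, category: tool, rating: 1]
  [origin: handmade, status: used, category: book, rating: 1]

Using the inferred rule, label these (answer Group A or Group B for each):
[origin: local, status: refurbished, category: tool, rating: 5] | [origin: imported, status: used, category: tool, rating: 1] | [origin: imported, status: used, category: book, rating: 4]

The classifier is using: origin is local AND status is refurbished.

Group A, Group B, Group B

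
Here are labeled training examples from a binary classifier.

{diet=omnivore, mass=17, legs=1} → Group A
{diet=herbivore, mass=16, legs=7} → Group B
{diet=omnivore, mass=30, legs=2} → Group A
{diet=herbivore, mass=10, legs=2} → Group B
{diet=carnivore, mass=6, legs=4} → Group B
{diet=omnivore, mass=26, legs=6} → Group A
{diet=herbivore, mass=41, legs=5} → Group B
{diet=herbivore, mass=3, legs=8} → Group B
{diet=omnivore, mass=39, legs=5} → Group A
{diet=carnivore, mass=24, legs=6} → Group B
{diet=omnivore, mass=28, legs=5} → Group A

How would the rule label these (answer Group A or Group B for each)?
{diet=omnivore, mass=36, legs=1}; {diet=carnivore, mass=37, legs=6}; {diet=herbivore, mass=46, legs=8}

Group A, Group B, Group B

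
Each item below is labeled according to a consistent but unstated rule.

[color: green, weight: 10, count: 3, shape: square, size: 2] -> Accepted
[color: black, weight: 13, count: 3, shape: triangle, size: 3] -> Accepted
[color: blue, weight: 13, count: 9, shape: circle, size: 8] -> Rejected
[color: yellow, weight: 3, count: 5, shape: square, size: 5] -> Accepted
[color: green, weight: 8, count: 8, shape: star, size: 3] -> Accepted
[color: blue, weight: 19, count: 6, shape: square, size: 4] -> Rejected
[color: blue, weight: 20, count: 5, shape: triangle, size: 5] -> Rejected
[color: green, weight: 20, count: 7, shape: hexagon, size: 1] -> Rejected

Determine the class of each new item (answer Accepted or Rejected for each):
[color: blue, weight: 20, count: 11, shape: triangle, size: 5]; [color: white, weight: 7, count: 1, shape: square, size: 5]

Every 'Accepted' example satisfies: size ≤ 5 AND weight ≤ 13. None of the 'Rejected' examples do.

Rejected, Accepted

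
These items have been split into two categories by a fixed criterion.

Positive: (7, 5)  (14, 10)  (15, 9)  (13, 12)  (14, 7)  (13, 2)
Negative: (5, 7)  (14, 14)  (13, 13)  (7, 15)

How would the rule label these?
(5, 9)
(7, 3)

One predicate separates the groups cleanly: first > second.

Negative, Positive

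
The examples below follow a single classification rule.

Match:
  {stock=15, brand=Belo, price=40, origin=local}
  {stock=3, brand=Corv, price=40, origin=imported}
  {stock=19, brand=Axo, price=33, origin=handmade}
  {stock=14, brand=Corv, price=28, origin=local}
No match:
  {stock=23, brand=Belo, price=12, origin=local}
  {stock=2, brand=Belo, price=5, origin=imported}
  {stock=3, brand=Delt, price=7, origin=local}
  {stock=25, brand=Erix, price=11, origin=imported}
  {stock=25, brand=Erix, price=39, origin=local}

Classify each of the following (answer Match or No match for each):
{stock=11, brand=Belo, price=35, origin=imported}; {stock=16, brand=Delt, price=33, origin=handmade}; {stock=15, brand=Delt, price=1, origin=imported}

The rule appears to be: price ≥ 11 AND stock ≤ 19.
{stock=11, brand=Belo, price=35, origin=imported}: price = 35, stock = 11 — passes, so Match. {stock=16, brand=Delt, price=33, origin=handmade}: price = 33, stock = 16 — passes, so Match. {stock=15, brand=Delt, price=1, origin=imported}: price = 1, stock = 15 — fails the rule, so No match.

Match, Match, No match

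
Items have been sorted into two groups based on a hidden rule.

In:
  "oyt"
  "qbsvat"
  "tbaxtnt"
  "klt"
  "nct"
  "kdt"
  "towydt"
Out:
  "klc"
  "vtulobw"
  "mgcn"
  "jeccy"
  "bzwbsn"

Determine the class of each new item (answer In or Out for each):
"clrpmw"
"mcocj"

The classifier is using: ends with 't'.
Out: "clrpmw", since ends with 'w'.
Out: "mcocj", since ends with 'j'.

Out, Out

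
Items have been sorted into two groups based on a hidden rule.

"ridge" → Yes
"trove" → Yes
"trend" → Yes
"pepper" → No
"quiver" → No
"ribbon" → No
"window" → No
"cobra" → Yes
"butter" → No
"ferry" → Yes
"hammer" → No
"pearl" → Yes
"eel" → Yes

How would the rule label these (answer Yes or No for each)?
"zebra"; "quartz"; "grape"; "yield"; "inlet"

Yes, No, Yes, Yes, Yes

One predicate separates the groups cleanly: odd length.
"zebra": Yes (length 5). "quartz": No (length 6). "grape": Yes (length 5). "yield": Yes (length 5). "inlet": Yes (length 5).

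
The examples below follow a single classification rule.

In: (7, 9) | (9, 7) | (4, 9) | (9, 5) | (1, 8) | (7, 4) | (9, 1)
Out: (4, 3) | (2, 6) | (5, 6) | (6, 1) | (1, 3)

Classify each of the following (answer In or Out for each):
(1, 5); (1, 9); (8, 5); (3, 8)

One predicate separates the groups cleanly: max ≥ 7.
(1, 5): max 5 — doesn't qualify, so Out. (1, 9): max 9 — meets the rule, so In. (8, 5): max 8 — meets the rule, so In. (3, 8): max 8 — meets the rule, so In.

Out, In, In, In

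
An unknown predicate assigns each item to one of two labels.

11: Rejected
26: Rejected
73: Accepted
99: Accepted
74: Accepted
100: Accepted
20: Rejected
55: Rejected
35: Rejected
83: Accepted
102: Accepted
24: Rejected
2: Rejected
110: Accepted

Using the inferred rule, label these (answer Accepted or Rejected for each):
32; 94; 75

The classifier is using: at least 73.
32 — 32 < 73, hence Rejected. 94 — 94 ≥ 73, hence Accepted. 75 — 75 ≥ 73, hence Accepted.

Rejected, Accepted, Accepted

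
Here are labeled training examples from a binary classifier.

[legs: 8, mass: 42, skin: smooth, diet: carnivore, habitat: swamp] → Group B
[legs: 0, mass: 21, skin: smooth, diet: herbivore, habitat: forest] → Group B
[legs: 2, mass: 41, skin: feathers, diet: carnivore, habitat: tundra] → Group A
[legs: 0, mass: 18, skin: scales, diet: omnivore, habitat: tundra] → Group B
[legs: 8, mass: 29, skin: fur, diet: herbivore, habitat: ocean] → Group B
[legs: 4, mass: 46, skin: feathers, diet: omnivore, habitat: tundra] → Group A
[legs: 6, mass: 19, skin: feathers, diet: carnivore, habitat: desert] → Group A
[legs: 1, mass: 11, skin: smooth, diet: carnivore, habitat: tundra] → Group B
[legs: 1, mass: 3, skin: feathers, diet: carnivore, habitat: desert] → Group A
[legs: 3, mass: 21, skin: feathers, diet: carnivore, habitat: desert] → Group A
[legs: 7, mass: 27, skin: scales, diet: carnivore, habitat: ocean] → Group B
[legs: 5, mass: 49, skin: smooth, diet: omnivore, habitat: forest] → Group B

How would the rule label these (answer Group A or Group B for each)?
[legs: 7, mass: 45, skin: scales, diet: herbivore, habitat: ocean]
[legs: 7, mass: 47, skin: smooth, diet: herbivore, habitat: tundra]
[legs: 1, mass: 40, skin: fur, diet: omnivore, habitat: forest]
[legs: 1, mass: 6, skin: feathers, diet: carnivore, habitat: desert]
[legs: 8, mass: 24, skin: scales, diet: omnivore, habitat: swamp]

Rule: skin is feathers. This holds for each 'Group A' example and fails for each 'Group B' one.
[legs: 7, mass: 45, skin: scales, diet: herbivore, habitat: ocean]: skin is scales — does not fit, so Group B.
[legs: 7, mass: 47, skin: smooth, diet: herbivore, habitat: tundra]: skin is smooth — does not fit, so Group B.
[legs: 1, mass: 40, skin: fur, diet: omnivore, habitat: forest]: skin is fur — does not fit, so Group B.
[legs: 1, mass: 6, skin: feathers, diet: carnivore, habitat: desert]: skin is feathers — satisfies this, so Group A.
[legs: 8, mass: 24, skin: scales, diet: omnivore, habitat: swamp]: skin is scales — does not fit, so Group B.

Group B, Group B, Group B, Group A, Group B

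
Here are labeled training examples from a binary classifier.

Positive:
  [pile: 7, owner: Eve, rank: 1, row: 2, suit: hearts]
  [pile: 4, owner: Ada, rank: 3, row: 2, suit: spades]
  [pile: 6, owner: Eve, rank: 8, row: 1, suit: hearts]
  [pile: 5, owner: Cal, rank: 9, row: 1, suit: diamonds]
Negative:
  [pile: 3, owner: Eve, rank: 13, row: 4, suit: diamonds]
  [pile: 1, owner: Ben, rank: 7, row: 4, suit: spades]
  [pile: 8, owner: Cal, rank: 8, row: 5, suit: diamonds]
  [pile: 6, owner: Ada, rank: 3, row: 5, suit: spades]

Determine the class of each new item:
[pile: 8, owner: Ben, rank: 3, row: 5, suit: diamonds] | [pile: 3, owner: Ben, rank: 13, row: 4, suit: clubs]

Negative, Negative

The distinguishing property — row ≤ 2 — holds for all the 'Positive' cases and none of the 'Negative' cases.
[pile: 8, owner: Ben, rank: 3, row: 5, suit: diamonds]: row = 5, does not satisfy this → Negative. [pile: 3, owner: Ben, rank: 13, row: 4, suit: clubs]: row = 4, does not satisfy this → Negative.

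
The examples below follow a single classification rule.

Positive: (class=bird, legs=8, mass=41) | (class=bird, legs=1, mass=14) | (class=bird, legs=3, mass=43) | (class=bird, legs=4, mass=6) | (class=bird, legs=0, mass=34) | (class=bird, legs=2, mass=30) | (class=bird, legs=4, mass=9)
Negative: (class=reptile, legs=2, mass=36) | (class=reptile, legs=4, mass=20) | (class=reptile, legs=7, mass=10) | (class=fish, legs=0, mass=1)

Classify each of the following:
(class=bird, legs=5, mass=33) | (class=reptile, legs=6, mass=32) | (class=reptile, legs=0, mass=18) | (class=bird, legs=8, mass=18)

Positive, Negative, Negative, Positive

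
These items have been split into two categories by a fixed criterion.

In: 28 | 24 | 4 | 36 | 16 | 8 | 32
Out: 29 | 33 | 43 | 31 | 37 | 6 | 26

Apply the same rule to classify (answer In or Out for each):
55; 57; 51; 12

Out, Out, Out, In

The pattern is that an item is 'In' exactly when: multiple of 4.
55 — 55 = 4·13 + 3, hence Out. 57 — 57 = 4·14 + 1, hence Out. 51 — 51 = 4·12 + 3, hence Out. 12 — 12 = 4·3, hence In.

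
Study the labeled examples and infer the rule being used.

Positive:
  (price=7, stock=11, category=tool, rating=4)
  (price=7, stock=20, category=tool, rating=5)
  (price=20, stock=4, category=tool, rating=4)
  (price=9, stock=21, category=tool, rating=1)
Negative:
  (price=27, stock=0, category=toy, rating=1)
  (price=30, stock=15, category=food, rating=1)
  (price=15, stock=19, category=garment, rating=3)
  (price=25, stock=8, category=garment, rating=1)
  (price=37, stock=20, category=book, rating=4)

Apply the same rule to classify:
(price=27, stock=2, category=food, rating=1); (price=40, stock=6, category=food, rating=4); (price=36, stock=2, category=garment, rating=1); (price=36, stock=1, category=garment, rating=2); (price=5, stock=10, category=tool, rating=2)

Negative, Negative, Negative, Negative, Positive

Comparing the two groups points to one rule — category is tool.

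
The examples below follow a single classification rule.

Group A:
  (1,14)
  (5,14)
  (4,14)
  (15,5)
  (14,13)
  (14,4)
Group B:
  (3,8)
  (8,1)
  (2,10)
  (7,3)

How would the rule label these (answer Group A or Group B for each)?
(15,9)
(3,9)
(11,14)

Group A, Group B, Group A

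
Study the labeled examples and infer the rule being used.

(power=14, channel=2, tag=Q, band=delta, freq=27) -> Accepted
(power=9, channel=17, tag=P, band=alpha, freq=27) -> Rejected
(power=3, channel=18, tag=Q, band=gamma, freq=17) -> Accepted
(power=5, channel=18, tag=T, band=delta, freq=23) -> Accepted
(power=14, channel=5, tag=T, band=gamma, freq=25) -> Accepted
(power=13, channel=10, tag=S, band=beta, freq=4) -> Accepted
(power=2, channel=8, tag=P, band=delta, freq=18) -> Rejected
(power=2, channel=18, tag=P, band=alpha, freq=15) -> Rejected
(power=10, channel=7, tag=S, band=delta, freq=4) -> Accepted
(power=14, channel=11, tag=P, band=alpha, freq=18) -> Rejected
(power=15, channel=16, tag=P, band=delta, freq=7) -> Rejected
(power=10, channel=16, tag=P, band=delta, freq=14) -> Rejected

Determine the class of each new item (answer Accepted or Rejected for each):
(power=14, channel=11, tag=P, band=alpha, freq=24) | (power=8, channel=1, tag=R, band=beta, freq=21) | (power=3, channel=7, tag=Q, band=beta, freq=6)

Rejected, Accepted, Accepted

Every 'Accepted' example satisfies: tag is not P. None of the 'Rejected' examples do.
(power=14, channel=11, tag=P, band=alpha, freq=24): tag is P, fails the rule → Rejected. (power=8, channel=1, tag=R, band=beta, freq=21): tag is R, has this property → Accepted. (power=3, channel=7, tag=Q, band=beta, freq=6): tag is Q, has this property → Accepted.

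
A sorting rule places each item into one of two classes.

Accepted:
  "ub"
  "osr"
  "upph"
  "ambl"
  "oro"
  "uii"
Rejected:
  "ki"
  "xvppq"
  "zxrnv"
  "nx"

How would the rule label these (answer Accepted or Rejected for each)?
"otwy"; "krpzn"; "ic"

'Accepted' ⟺ starts with a vowel.
"otwy": starts with 'o' — meets the rule, so Accepted. "krpzn": starts with 'k' — lacks this property, so Rejected. "ic": starts with 'i' — meets the rule, so Accepted.

Accepted, Rejected, Accepted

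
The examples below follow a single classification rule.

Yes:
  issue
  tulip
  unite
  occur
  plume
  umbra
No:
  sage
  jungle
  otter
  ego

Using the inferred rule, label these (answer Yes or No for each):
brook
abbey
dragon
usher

No, No, No, Yes

The common property of the 'Yes' items is: odd length AND contains 'u'. No 'No' item has it.
brook: length 5, no 'u' — does not satisfy this, so No. abbey: length 5, no 'u' — does not satisfy this, so No. dragon: length 6, no 'u' — does not satisfy this, so No. usher: length 5, has 'u' — has this property, so Yes.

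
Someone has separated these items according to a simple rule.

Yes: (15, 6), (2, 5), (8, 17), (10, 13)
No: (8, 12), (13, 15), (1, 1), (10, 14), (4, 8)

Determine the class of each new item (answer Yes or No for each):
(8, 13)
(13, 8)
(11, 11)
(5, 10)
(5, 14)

Looking at the examples, the only property every 'Yes' case has and every 'No' case lacks is: sum is odd.

Yes, Yes, No, Yes, Yes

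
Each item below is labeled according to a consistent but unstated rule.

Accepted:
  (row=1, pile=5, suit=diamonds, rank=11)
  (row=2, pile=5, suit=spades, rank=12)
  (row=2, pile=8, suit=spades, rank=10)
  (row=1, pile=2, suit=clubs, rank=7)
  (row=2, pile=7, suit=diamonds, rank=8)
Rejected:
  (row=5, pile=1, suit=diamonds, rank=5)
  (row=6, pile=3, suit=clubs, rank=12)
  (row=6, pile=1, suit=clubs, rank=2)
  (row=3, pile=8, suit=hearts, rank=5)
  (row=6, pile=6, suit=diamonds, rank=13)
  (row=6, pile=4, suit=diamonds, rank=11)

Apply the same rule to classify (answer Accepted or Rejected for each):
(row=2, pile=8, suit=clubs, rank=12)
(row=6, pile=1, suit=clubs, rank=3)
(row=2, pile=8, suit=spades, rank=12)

Accepted, Rejected, Accepted

All 'Accepted' examples share one property — row ≤ 2 — and every 'Rejected' example lacks it.
(row=2, pile=8, suit=clubs, rank=12): Accepted (row = 2). (row=6, pile=1, suit=clubs, rank=3): Rejected (row = 6). (row=2, pile=8, suit=spades, rank=12): Accepted (row = 2).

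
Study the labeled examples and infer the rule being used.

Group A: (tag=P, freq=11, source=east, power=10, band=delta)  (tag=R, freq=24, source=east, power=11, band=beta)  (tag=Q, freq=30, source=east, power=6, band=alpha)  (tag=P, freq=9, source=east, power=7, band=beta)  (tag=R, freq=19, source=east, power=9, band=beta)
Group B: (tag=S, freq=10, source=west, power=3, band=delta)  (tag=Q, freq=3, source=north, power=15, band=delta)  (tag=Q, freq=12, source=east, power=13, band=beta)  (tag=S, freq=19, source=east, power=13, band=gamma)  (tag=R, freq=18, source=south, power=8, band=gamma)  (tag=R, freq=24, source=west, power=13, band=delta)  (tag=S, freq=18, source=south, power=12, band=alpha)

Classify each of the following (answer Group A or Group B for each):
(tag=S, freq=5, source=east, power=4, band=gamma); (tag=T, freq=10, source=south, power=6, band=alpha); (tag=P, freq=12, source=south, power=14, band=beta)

A rule that fits every label: source is east AND power ≤ 11 — true of each 'Group A' example, false of each 'Group B' one.

Group A, Group B, Group B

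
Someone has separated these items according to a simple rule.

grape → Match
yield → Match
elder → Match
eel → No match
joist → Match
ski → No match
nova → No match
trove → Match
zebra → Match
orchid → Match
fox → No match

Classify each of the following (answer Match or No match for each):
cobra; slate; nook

Match, Match, No match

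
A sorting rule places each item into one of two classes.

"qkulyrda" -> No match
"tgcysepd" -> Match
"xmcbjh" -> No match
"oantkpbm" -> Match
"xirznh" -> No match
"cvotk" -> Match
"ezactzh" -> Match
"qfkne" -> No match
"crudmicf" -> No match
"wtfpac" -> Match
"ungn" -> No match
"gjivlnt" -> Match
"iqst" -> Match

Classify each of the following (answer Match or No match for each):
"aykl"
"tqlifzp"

The simplest hypothesis consistent with all the labels is: contains 't'.
"aykl": no 't' — fails this test, so No match.
"tqlifzp": has 't' — matches, so Match.

No match, Match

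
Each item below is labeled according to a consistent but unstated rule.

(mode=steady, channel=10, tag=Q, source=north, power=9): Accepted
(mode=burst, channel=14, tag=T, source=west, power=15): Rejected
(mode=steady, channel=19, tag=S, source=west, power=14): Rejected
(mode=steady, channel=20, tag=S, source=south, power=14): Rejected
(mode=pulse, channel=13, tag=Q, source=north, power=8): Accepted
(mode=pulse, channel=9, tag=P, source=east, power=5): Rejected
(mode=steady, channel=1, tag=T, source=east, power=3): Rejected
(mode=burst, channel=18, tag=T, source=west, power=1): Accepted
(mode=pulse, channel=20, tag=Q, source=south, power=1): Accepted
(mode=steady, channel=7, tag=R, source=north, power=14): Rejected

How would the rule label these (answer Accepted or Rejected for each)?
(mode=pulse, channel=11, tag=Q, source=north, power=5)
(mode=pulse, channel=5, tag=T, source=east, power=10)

Accepted, Rejected

The rule appears to be: tag is Q OR power = 1.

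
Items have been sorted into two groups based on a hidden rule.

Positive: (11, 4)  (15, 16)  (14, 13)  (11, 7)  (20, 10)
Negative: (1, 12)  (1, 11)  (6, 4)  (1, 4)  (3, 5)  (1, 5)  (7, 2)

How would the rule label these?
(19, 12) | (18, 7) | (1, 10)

Positive, Positive, Negative

One predicate separates the groups cleanly: sum ≥ 15.
(19, 12): Positive (19+12 = 31).
(18, 7): Positive (18+7 = 25).
(1, 10): Negative (1+10 = 11).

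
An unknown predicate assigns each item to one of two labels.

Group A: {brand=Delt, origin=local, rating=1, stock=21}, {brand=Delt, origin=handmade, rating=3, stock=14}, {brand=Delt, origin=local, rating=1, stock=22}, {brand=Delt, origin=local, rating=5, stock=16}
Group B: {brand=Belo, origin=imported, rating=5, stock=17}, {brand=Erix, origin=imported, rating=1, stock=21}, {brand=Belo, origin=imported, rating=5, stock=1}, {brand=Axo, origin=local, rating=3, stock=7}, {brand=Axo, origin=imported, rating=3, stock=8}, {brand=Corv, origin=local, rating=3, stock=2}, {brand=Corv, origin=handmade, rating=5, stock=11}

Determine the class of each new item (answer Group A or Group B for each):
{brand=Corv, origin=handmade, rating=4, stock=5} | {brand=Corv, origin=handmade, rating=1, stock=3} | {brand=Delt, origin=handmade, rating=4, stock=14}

One predicate separates the groups cleanly: brand is Delt.
{brand=Corv, origin=handmade, rating=4, stock=5} — brand is Corv, hence Group B. {brand=Corv, origin=handmade, rating=1, stock=3} — brand is Corv, hence Group B. {brand=Delt, origin=handmade, rating=4, stock=14} — brand is Delt, hence Group A.

Group B, Group B, Group A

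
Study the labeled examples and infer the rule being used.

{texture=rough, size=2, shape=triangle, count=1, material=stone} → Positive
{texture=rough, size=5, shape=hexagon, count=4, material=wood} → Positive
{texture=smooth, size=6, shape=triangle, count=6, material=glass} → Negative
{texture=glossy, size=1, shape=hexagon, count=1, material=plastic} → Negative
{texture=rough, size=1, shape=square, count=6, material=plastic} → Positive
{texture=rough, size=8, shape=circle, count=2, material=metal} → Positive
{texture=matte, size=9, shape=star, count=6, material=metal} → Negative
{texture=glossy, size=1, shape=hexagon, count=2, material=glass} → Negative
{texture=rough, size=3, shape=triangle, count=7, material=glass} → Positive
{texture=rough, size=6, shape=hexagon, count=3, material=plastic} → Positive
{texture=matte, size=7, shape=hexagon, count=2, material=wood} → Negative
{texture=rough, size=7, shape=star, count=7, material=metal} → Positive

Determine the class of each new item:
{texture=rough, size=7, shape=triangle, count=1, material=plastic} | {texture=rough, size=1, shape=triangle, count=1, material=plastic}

Positive, Positive

A rule that fits every label: texture is rough — true of each 'Positive' example, false of each 'Negative' one.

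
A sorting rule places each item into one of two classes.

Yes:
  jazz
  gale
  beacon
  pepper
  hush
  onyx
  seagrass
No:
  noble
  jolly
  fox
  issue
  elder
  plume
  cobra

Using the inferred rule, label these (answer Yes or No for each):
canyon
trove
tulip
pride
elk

Yes, No, No, No, No

All 'Yes' examples share one property — even length — and every 'No' example lacks it.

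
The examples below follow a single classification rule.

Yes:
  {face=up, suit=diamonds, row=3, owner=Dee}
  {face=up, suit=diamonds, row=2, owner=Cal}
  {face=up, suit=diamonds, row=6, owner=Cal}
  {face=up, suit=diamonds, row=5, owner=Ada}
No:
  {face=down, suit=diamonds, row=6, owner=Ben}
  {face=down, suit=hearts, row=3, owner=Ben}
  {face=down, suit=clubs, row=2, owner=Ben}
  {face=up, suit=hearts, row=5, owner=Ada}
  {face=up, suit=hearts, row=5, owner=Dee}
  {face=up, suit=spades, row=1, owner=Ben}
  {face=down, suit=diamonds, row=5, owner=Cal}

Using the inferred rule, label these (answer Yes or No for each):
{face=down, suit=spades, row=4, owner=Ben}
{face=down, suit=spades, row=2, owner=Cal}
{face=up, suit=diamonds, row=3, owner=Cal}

No, No, Yes

The common property of the 'Yes' items is: face is up AND suit is diamonds. No 'No' item has it.
{face=down, suit=spades, row=4, owner=Ben}: face is down, suit is spades — does not fit, so No. {face=down, suit=spades, row=2, owner=Cal}: face is down, suit is spades — does not fit, so No. {face=up, suit=diamonds, row=3, owner=Cal}: face is up, suit is diamonds — satisfies this, so Yes.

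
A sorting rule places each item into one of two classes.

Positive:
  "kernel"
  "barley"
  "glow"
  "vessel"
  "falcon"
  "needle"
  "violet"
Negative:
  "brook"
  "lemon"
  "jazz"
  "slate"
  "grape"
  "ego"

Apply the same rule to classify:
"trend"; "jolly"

The pattern is that an item is 'Positive' exactly when: even length AND contains 'l'.

Negative, Negative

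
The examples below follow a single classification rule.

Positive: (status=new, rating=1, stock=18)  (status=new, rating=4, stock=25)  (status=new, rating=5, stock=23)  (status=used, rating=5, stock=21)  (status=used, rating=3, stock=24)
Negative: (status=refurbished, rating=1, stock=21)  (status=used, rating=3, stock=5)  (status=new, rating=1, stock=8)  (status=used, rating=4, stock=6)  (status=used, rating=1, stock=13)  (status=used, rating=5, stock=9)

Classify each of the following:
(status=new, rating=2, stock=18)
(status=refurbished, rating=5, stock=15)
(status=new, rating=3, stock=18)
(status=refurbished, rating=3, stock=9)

The classifier is using: status is not refurbished AND stock ≥ 18.
(status=new, rating=2, stock=18): status is new, stock = 18 — qualifies, so Positive. (status=refurbished, rating=5, stock=15): status is refurbished, stock = 15 — lacks this property, so Negative. (status=new, rating=3, stock=18): status is new, stock = 18 — qualifies, so Positive. (status=refurbished, rating=3, stock=9): status is refurbished, stock = 9 — lacks this property, so Negative.

Positive, Negative, Positive, Negative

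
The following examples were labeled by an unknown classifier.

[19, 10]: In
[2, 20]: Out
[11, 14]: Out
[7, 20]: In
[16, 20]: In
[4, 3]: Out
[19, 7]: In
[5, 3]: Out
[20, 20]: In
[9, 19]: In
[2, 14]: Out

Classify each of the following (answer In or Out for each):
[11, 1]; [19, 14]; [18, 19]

The common property of the 'In' items is: sum ≥ 26. No 'Out' item has it.
[11, 1] → 11+1 = 12 → Out. [19, 14] → 19+14 = 33 → In. [18, 19] → 18+19 = 37 → In.

Out, In, In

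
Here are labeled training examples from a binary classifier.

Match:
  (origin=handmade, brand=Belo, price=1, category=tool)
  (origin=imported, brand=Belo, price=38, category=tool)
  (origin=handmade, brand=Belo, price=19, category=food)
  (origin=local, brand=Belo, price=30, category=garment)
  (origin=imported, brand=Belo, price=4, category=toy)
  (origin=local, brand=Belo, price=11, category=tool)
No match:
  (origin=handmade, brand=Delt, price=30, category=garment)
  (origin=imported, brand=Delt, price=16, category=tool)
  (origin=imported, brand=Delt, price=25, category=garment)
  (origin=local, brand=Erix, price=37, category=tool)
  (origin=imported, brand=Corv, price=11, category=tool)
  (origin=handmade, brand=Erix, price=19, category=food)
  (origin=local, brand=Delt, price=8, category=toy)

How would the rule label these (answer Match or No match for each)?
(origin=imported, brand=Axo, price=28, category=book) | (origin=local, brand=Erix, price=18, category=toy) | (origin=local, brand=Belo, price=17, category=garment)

The common property of the 'Match' items is: brand is Belo. No 'No match' item has it.

No match, No match, Match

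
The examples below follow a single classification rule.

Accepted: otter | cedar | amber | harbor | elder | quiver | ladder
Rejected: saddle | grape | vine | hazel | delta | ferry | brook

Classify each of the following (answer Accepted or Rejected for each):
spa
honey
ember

Comparing the two groups points to one rule — ends with 'r'.

Rejected, Rejected, Accepted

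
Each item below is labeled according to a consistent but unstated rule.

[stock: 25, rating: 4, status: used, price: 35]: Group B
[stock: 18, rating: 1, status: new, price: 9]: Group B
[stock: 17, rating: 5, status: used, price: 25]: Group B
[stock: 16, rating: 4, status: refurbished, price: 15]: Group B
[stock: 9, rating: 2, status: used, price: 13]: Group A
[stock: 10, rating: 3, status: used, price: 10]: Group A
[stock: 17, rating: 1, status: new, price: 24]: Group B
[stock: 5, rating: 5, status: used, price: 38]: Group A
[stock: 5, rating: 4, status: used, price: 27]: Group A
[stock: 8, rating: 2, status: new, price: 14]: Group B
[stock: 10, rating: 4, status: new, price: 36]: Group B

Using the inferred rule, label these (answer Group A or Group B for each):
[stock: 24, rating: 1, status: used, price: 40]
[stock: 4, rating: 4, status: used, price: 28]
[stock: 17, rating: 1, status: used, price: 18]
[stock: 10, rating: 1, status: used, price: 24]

Group B, Group A, Group B, Group A

A rule that fits every label: status is used AND stock ≤ 10 — true of each 'Group A' example, false of each 'Group B' one.
[stock: 24, rating: 1, status: used, price: 40]: status is used, stock = 24, lacks this property → Group B.
[stock: 4, rating: 4, status: used, price: 28]: status is used, stock = 4, passes → Group A.
[stock: 17, rating: 1, status: used, price: 18]: status is used, stock = 17, lacks this property → Group B.
[stock: 10, rating: 1, status: used, price: 24]: status is used, stock = 10, passes → Group A.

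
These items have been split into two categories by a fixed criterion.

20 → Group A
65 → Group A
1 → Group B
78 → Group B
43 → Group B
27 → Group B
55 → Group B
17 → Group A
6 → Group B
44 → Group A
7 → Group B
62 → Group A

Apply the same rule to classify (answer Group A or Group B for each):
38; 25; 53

Group A, Group B, Group A

Every 'Group A' example satisfies: ≡ 2 (mod 3). None of the 'Group B' examples do.
38 — 38 mod 3 = 2, hence Group A.
25 — 25 mod 3 = 1, hence Group B.
53 — 53 mod 3 = 2, hence Group A.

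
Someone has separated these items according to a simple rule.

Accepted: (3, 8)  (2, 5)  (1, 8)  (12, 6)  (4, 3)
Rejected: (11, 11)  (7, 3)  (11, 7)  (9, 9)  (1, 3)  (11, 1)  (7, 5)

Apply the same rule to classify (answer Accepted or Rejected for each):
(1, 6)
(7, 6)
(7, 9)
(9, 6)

Accepted, Accepted, Rejected, Accepted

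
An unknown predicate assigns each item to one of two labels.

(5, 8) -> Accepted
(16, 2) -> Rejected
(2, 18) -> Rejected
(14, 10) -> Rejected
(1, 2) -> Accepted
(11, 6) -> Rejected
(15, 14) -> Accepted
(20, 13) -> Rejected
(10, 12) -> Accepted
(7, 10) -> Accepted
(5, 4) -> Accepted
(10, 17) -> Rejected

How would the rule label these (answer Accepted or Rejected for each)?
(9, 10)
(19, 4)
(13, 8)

The common property of the 'Accepted' items is: |first − second| ≤ 3. No 'Rejected' item has it.
(9, 10) → |9−10| = 1 → Accepted. (19, 4) → |19−4| = 15 → Rejected. (13, 8) → |13−8| = 5 → Rejected.

Accepted, Rejected, Rejected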